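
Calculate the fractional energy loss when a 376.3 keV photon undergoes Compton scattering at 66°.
0.3040 (or 30.40%)

Calculate initial and final photon energies:

Initial: E₀ = 376.3 keV → λ₀ = 3.2948 pm
Compton shift: Δλ = 1.4394 pm
Final wavelength: λ' = 4.7343 pm
Final energy: E' = 261.8869 keV

Fractional energy loss:
(E₀ - E')/E₀ = (376.3000 - 261.8869)/376.3000
= 114.4131/376.3000
= 0.3040
= 30.40%

(Intermediate values are shown rounded; full precision is carried through to the final answer.)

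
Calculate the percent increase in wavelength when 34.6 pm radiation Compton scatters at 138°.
12.2237%

Calculate the Compton shift:
Δλ = λ_C(1 - cos(138°))
Δλ = 2.4263 × (1 - cos(138°))
Δλ = 2.4263 × 1.7431
Δλ = 4.2294 pm

Percentage change:
(Δλ/λ₀) × 100 = (4.2294/34.6) × 100
= 12.2237%

(Intermediate values are shown rounded; full precision is carried through to the final answer.)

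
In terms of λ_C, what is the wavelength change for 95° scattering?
1.0872 λ_C

The Compton shift formula is:
Δλ = λ_C(1 - cos θ)

Dividing both sides by λ_C:
Δλ/λ_C = 1 - cos θ

For θ = 95°:
Δλ/λ_C = 1 - cos(95°)
Δλ/λ_C = 1 - -0.0872
Δλ/λ_C = 1.0872

This means the shift is 1.0872 × λ_C = 2.6378 pm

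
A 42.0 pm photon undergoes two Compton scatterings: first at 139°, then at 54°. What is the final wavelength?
47.2576 pm

Apply Compton shift twice:

First scattering at θ₁ = 139°:
Δλ₁ = λ_C(1 - cos(139°))
Δλ₁ = 2.4263 × 1.7547
Δλ₁ = 4.2575 pm

After first scattering:
λ₁ = 42.0 + 4.2575 = 46.2575 pm

Second scattering at θ₂ = 54°:
Δλ₂ = λ_C(1 - cos(54°))
Δλ₂ = 2.4263 × 0.4122
Δλ₂ = 1.0002 pm

Final wavelength:
λ₂ = 46.2575 + 1.0002 = 47.2576 pm

Total shift: Δλ_total = 4.2575 + 1.0002 = 5.2576 pm

(Intermediate values are shown rounded; full precision is carried through to the final answer.)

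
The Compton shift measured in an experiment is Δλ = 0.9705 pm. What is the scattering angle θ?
53.13°

From the Compton formula Δλ = λ_C(1 - cos θ), we can solve for θ:

cos θ = 1 - Δλ/λ_C

Given:
- Δλ = 0.9705 pm
- λ_C = h/(m_e·c) ≈ 2.42631024 pm

cos θ = 1 - 0.9705/2.42631024
cos θ = 1 - 0.399990
cos θ = 0.600010

θ = arccos(0.600010)
θ = 53.13°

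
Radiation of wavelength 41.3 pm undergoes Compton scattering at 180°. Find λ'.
46.1526 pm

Using the Compton formula: λ' = λ + λ_C(1 − cos θ)

For θ = 180°, cos θ = -1 (exact) = -1.0000, so:
1 − cos 180° = 1 − (-1) = 2.0000

Δλ = λ_C × 2.0000 = 2.4263 × 2.0000 = 4.8526 pm

λ' = 41.3 + 4.8526 = 46.1526 pm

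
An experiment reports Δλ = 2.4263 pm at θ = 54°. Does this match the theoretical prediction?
No, inconsistent

Calculate the expected shift for θ = 54°:

Δλ_expected = λ_C(1 - cos(54°))
Δλ_expected = 2.4263 × (1 - cos(54°))
Δλ_expected = 2.4263 × 0.4122
Δλ_expected = 1.0002 pm

Given shift: 2.4263 pm
Expected shift: 1.0002 pm
Difference: 1.4261 pm

The values do not match. The given shift corresponds to θ ≈ 90.0°, not 54°.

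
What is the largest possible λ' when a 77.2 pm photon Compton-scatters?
82.0526 pm (at θ = 180°)

The Compton shift is Δλ = λ_C(1 − cos θ).

Since cos θ ranges from −1 to 1, the factor (1 − cos θ) ranges from 0 to 2; the maximum shift occurs at θ = 180° (backscattering):
Δλ_max = 2λ_C = 2 × 2.4263 pm = 4.8526 pm

Maximum scattered wavelength:
λ'_max = λ₀ + Δλ_max = 77.2 + 4.8526 = 82.0526 pm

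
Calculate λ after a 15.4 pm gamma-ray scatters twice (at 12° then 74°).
17.2105 pm

Apply Compton shift twice:

First scattering at θ₁ = 12°:
Δλ₁ = λ_C(1 - cos(12°))
Δλ₁ = 2.4263 × 0.0219
Δλ₁ = 0.0530 pm

After first scattering:
λ₁ = 15.4 + 0.0530 = 15.4530 pm

Second scattering at θ₂ = 74°:
Δλ₂ = λ_C(1 - cos(74°))
Δλ₂ = 2.4263 × 0.7244
Δλ₂ = 1.7575 pm

Final wavelength:
λ₂ = 15.4530 + 1.7575 = 17.2105 pm

Total shift: Δλ_total = 0.0530 + 1.7575 = 1.8105 pm

(Intermediate values are shown rounded; full precision is carried through to the final answer.)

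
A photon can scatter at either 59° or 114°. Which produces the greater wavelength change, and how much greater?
114° produces the larger shift by a factor of 2.901

Calculate both shifts using Δλ = λ_C(1 - cos θ):

For θ₁ = 59°:
Δλ₁ = 2.4263 × (1 - cos(59°))
Δλ₁ = 2.4263 × 0.4850
Δλ₁ = 1.1767 pm

For θ₂ = 114°:
Δλ₂ = 2.4263 × (1 - cos(114°))
Δλ₂ = 2.4263 × 1.4067
Δλ₂ = 3.4132 pm

The 114° angle produces the larger shift.
Ratio: 3.4132/1.1767 = 2.901

(Intermediate values are shown rounded; full precision is carried through to the final answer.)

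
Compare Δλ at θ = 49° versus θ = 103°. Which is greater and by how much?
103° produces the larger shift by a factor of 3.562

Calculate both shifts using Δλ = λ_C(1 - cos θ):

For θ₁ = 49°:
Δλ₁ = 2.4263 × (1 - cos(49°))
Δλ₁ = 2.4263 × 0.3439
Δλ₁ = 0.8345 pm

For θ₂ = 103°:
Δλ₂ = 2.4263 × (1 - cos(103°))
Δλ₂ = 2.4263 × 1.2250
Δλ₂ = 2.9721 pm

The 103° angle produces the larger shift.
Ratio: 2.9721/0.8345 = 3.562

(Intermediate values are shown rounded; full precision is carried through to the final answer.)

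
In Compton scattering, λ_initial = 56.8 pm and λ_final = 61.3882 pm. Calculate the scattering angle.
153.00°

First find the wavelength shift:
Δλ = λ' - λ = 61.3882 - 56.8 = 4.5882 pm

Using Δλ = λ_C(1 - cos θ), with λ_C = h/(m_e·c) ≈ 2.42631024 pm:
cos θ = 1 - Δλ/λ_C
cos θ = 1 - 4.5882/2.42631024
cos θ = -0.891020

θ = arccos(-0.891020)
θ = 153.00°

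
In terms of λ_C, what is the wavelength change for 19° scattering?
0.0545 λ_C

The Compton shift formula is:
Δλ = λ_C(1 - cos θ)

Dividing both sides by λ_C:
Δλ/λ_C = 1 - cos θ

For θ = 19°:
Δλ/λ_C = 1 - cos(19°)
Δλ/λ_C = 1 - 0.9455
Δλ/λ_C = 0.0545

This means the shift is 0.0545 × λ_C = 0.1322 pm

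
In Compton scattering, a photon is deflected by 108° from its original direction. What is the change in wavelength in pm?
3.1761 pm

Using the Compton scattering formula:
Δλ = λ_C(1 - cos θ)

where λ_C = h/(m_e·c) ≈ 2.4263 pm is the Compton wavelength of an electron.

For θ = 108°:
cos(108°) = -0.3090
1 - cos(108°) = 1.3090

Δλ = 2.4263 × 1.3090
Δλ = 3.1761 pm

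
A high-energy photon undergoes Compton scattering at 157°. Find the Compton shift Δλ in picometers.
4.6597 pm

Using the Compton scattering formula:
Δλ = λ_C(1 - cos θ)

where λ_C = h/(m_e·c) ≈ 2.4263 pm is the Compton wavelength of an electron.

For θ = 157°:
cos(157°) = -0.9205
1 - cos(157°) = 1.9205

Δλ = 2.4263 × 1.9205
Δλ = 4.6597 pm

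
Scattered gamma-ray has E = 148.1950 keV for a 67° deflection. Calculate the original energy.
180.0000 keV

Convert final energy to wavelength (hc ≈ 1239.842 keV·pm):
λ' = hc/E' = 1239.842 / 148.1950 = 8.3663 pm

Calculate the Compton shift:
Δλ = λ_C(1 - cos(67°))
Δλ = 2.4263 × (1 - cos(67°))
Δλ = 1.4783 pm

Initial wavelength:
λ = λ' - Δλ = 8.3663 - 1.4783 = 6.8880 pm

Initial energy:
E = hc/λ = 1239.842 / 6.8880 = 180.0000 keV

(Intermediate values are shown rounded; full precision is carried through to the final answer.)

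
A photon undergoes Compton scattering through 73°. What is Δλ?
1.7169 pm

Using the Compton scattering formula:
Δλ = λ_C(1 - cos θ)

where λ_C = h/(m_e·c) ≈ 2.4263 pm is the Compton wavelength of an electron.

For θ = 73°:
cos(73°) = 0.2924
1 - cos(73°) = 0.7076

Δλ = 2.4263 × 0.7076
Δλ = 1.7169 pm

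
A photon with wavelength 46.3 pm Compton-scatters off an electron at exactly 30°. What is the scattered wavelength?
46.6251 pm

Using the Compton formula: λ' = λ + λ_C(1 − cos θ)

For θ = 30°, cos θ = √3/2 (exact) ≈ 0.8660, so:
1 − cos 30° = 1 − (√3/2) ≈ 0.1340

Δλ = λ_C × 0.1340 = 2.4263 × 0.1340 = 0.3251 pm

λ' = 46.3 + 0.3251 = 46.6251 pm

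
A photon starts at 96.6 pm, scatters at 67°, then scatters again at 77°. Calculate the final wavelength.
99.9588 pm

Apply Compton shift twice:

First scattering at θ₁ = 67°:
Δλ₁ = λ_C(1 - cos(67°))
Δλ₁ = 2.4263 × 0.6093
Δλ₁ = 1.4783 pm

After first scattering:
λ₁ = 96.6 + 1.4783 = 98.0783 pm

Second scattering at θ₂ = 77°:
Δλ₂ = λ_C(1 - cos(77°))
Δλ₂ = 2.4263 × 0.7750
Δλ₂ = 1.8805 pm

Final wavelength:
λ₂ = 98.0783 + 1.8805 = 99.9588 pm

Total shift: Δλ_total = 1.4783 + 1.8805 = 3.3588 pm

(Intermediate values are shown rounded; full precision is carried through to the final answer.)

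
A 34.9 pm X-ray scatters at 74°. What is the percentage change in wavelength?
5.0359%

Calculate the Compton shift:
Δλ = λ_C(1 - cos(74°))
Δλ = 2.4263 × (1 - cos(74°))
Δλ = 2.4263 × 0.7244
Δλ = 1.7575 pm

Percentage change:
(Δλ/λ₀) × 100 = (1.7575/34.9) × 100
= 5.0359%

(Intermediate values are shown rounded; full precision is carried through to the final answer.)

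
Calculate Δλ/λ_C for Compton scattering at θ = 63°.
0.5460 λ_C

The Compton shift formula is:
Δλ = λ_C(1 - cos θ)

Dividing both sides by λ_C:
Δλ/λ_C = 1 - cos θ

For θ = 63°:
Δλ/λ_C = 1 - cos(63°)
Δλ/λ_C = 1 - 0.4540
Δλ/λ_C = 0.5460

This means the shift is 0.5460 × λ_C = 1.3248 pm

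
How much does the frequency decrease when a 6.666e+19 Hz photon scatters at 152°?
3.359e+19 Hz (decrease)

Convert frequency to wavelength (c = 299792458 m/s):
λ₀ = c/f₀ = 299792458/6.666e+19 = 4.4973366e-12 m = 4.4973 pm

Calculate Compton shift:
Δλ = λ_C(1 - cos(152°)) = 4.5686 pm

Final wavelength:
λ' = λ₀ + Δλ = 4.4973 + 4.5686 = 9.0660 pm

Final frequency:
f' = c/λ' = 299792458/9.0659516e-12 = 3.3067953e+19 Hz

Frequency shift (decrease):
Δf = f₀ - f' = 6.666e+19 - 3.3067953e+19 = 3.359e+19 Hz

(Intermediate values are shown rounded; full precision is carried through to the final answer.)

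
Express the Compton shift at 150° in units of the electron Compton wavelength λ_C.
1.8660 λ_C

The Compton shift formula is:
Δλ = λ_C(1 - cos θ)

Dividing both sides by λ_C:
Δλ/λ_C = 1 - cos θ

For θ = 150°:
Δλ/λ_C = 1 - cos(150°)
Δλ/λ_C = 1 - -0.8660
Δλ/λ_C = 1.8660

This means the shift is 1.8660 × λ_C = 4.5276 pm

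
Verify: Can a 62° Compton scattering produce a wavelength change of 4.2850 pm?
No, inconsistent

Calculate the expected shift for θ = 62°:

Δλ_expected = λ_C(1 - cos(62°))
Δλ_expected = 2.4263 × (1 - cos(62°))
Δλ_expected = 2.4263 × 0.5305
Δλ_expected = 1.2872 pm

Given shift: 4.2850 pm
Expected shift: 1.2872 pm
Difference: 2.9977 pm

The values do not match. The given shift corresponds to θ ≈ 140.0°, not 62°.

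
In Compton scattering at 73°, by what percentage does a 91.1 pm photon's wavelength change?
1.8847%

Calculate the Compton shift:
Δλ = λ_C(1 - cos(73°))
Δλ = 2.4263 × (1 - cos(73°))
Δλ = 2.4263 × 0.7076
Δλ = 1.7169 pm

Percentage change:
(Δλ/λ₀) × 100 = (1.7169/91.1) × 100
= 1.8847%

(Intermediate values are shown rounded; full precision is carried through to the final answer.)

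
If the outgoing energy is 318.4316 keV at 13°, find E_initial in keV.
323.6000 keV

Convert final energy to wavelength (hc ≈ 1239.842 keV·pm):
λ' = hc/E' = 1239.842 / 318.4316 = 3.8936 pm

Calculate the Compton shift:
Δλ = λ_C(1 - cos(13°))
Δλ = 2.4263 × (1 - cos(13°))
Δλ = 0.0622 pm

Initial wavelength:
λ = λ' - Δλ = 3.8936 - 0.0622 = 3.8314 pm

Initial energy:
E = hc/λ = 1239.842 / 3.8314 = 323.6000 keV

(Intermediate values are shown rounded; full precision is carried through to the final answer.)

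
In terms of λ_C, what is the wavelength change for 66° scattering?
0.5933 λ_C

The Compton shift formula is:
Δλ = λ_C(1 - cos θ)

Dividing both sides by λ_C:
Δλ/λ_C = 1 - cos θ

For θ = 66°:
Δλ/λ_C = 1 - cos(66°)
Δλ/λ_C = 1 - 0.4067
Δλ/λ_C = 0.5933

This means the shift is 0.5933 × λ_C = 1.4394 pm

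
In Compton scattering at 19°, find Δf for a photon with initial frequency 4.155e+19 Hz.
7.475e+17 Hz (decrease)

Convert frequency to wavelength (c = 299792458 m/s):
λ₀ = c/f₀ = 299792458/4.155e+19 = 7.2152216e-12 m = 7.2152 pm

Calculate Compton shift:
Δλ = λ_C(1 - cos(19°)) = 0.1322 pm

Final wavelength:
λ' = λ₀ + Δλ = 7.2152 + 0.1322 = 7.3474 pm

Final frequency:
f' = c/λ' = 299792458/7.3474105e-12 = 4.0802465e+19 Hz

Frequency shift (decrease):
Δf = f₀ - f' = 4.155e+19 - 4.0802465e+19 = 7.475e+17 Hz

(Intermediate values are shown rounded; full precision is carried through to the final answer.)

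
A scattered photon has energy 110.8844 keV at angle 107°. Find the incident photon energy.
154.1000 keV

Convert final energy to wavelength (hc ≈ 1239.842 keV·pm):
λ' = hc/E' = 1239.842 / 110.8844 = 11.1814 pm

Calculate the Compton shift:
Δλ = λ_C(1 - cos(107°))
Δλ = 2.4263 × (1 - cos(107°))
Δλ = 3.1357 pm

Initial wavelength:
λ = λ' - Δλ = 11.1814 - 3.1357 = 8.0457 pm

Initial energy:
E = hc/λ = 1239.842 / 8.0457 = 154.1000 keV

(Intermediate values are shown rounded; full precision is carried through to the final answer.)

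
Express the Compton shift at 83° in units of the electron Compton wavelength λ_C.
0.8781 λ_C

The Compton shift formula is:
Δλ = λ_C(1 - cos θ)

Dividing both sides by λ_C:
Δλ/λ_C = 1 - cos θ

For θ = 83°:
Δλ/λ_C = 1 - cos(83°)
Δλ/λ_C = 1 - 0.1219
Δλ/λ_C = 0.8781

This means the shift is 0.8781 × λ_C = 2.1306 pm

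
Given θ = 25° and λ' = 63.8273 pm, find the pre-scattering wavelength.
63.6000 pm

From λ' = λ + Δλ, we have λ = λ' - Δλ

First calculate the Compton shift:
Δλ = λ_C(1 - cos θ)
Δλ = 2.4263 × (1 - cos(25°))
Δλ = 2.4263 × 0.0937
Δλ = 0.2273 pm

Initial wavelength:
λ = λ' - Δλ
λ = 63.8273 - 0.2273
λ = 63.6000 pm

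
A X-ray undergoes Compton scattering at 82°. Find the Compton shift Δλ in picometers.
2.0886 pm

Using the Compton scattering formula:
Δλ = λ_C(1 - cos θ)

where λ_C = h/(m_e·c) ≈ 2.4263 pm is the Compton wavelength of an electron.

For θ = 82°:
cos(82°) = 0.1392
1 - cos(82°) = 0.8608

Δλ = 2.4263 × 0.8608
Δλ = 2.0886 pm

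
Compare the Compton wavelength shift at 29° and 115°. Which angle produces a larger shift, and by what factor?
115° produces the larger shift by a factor of 11.346

Calculate both shifts using Δλ = λ_C(1 - cos θ):

For θ₁ = 29°:
Δλ₁ = 2.4263 × (1 - cos(29°))
Δλ₁ = 2.4263 × 0.1254
Δλ₁ = 0.3042 pm

For θ₂ = 115°:
Δλ₂ = 2.4263 × (1 - cos(115°))
Δλ₂ = 2.4263 × 1.4226
Δλ₂ = 3.4517 pm

The 115° angle produces the larger shift.
Ratio: 3.4517/0.3042 = 11.346

(Intermediate values are shown rounded; full precision is carried through to the final answer.)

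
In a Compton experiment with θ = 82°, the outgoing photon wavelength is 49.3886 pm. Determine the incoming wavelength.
47.3000 pm

From λ' = λ + Δλ, we have λ = λ' - Δλ

First calculate the Compton shift:
Δλ = λ_C(1 - cos θ)
Δλ = 2.4263 × (1 - cos(82°))
Δλ = 2.4263 × 0.8608
Δλ = 2.0886 pm

Initial wavelength:
λ = λ' - Δλ
λ = 49.3886 - 2.0886
λ = 47.3000 pm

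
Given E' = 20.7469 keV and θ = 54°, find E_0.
21.1000 keV

Convert final energy to wavelength (hc ≈ 1239.842 keV·pm):
λ' = hc/E' = 1239.842 / 20.7469 = 59.7603 pm

Calculate the Compton shift:
Δλ = λ_C(1 - cos(54°))
Δλ = 2.4263 × (1 - cos(54°))
Δλ = 1.0002 pm

Initial wavelength:
λ = λ' - Δλ = 59.7603 - 1.0002 = 58.7602 pm

Initial energy:
E = hc/λ = 1239.842 / 58.7602 = 21.1000 keV

(Intermediate values are shown rounded; full precision is carried through to the final answer.)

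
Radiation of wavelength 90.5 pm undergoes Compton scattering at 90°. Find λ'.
92.9263 pm

Using the Compton formula: λ' = λ + λ_C(1 − cos θ)

For θ = 90°, cos θ = 0 (exact) = 0.0000, so:
1 − cos 90° = 1 − (0) = 1.0000

Δλ = λ_C × 1.0000 = 2.4263 × 1.0000 = 2.4263 pm

λ' = 90.5 + 2.4263 = 92.9263 pm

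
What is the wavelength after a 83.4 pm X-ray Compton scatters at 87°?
85.6993 pm

Using the Compton scattering formula:
λ' = λ + Δλ = λ + λ_C(1 - cos θ)

Given:
- Initial wavelength λ = 83.4 pm
- Scattering angle θ = 87°
- Compton wavelength λ_C ≈ 2.4263 pm

Calculate the shift:
Δλ = 2.4263 × (1 - cos(87°))
Δλ = 2.4263 × 0.9477
Δλ = 2.2993 pm

Final wavelength:
λ' = 83.4 + 2.2993 = 85.6993 pm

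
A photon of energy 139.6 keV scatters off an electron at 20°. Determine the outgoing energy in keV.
137.3373 keV

First convert energy to wavelength:
λ = hc/E, with hc ≈ 1239.842 keV·pm (i.e. 1239.842 eV·nm)

For E = 139.6 keV = 139600 eV:
λ = 1239.842 keV·pm / 139.6 keV
λ = 8.8814 pm

Calculate the Compton shift:
Δλ = λ_C(1 - cos(20°)) = 2.4263 × 0.0603
Δλ = 0.1463 pm

Final wavelength:
λ' = 8.8814 + 0.1463 = 9.0277 pm

Final energy:
E' = hc/λ' = 1239.842 / 9.0277 = 137.3373 keV

(Intermediate values are shown rounded; full precision is carried through to the final answer.)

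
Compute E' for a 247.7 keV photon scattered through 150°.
130.0583 keV

First convert energy to wavelength:
λ = hc/E, with hc ≈ 1239.842 keV·pm (i.e. 1239.842 eV·nm)

For E = 247.7 keV = 247700 eV:
λ = 1239.842 keV·pm / 247.7 keV
λ = 5.0054 pm

Calculate the Compton shift:
Δλ = λ_C(1 - cos(150°)) = 2.4263 × 1.8660
Δλ = 4.5276 pm

Final wavelength:
λ' = 5.0054 + 4.5276 = 9.5330 pm

Final energy:
E' = hc/λ' = 1239.842 / 9.5330 = 130.0583 keV

(Intermediate values are shown rounded; full precision is carried through to the final answer.)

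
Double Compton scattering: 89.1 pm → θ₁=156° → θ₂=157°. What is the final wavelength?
98.4026 pm

Apply Compton shift twice:

First scattering at θ₁ = 156°:
Δλ₁ = λ_C(1 - cos(156°))
Δλ₁ = 2.4263 × 1.9135
Δλ₁ = 4.6429 pm

After first scattering:
λ₁ = 89.1 + 4.6429 = 93.7429 pm

Second scattering at θ₂ = 157°:
Δλ₂ = λ_C(1 - cos(157°))
Δλ₂ = 2.4263 × 1.9205
Δλ₂ = 4.6597 pm

Final wavelength:
λ₂ = 93.7429 + 4.6597 = 98.4026 pm

Total shift: Δλ_total = 4.6429 + 4.6597 = 9.3026 pm

(Intermediate values are shown rounded; full precision is carried through to the final answer.)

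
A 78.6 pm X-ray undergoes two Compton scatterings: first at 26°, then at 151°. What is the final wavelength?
83.3940 pm

Apply Compton shift twice:

First scattering at θ₁ = 26°:
Δλ₁ = λ_C(1 - cos(26°))
Δλ₁ = 2.4263 × 0.1012
Δλ₁ = 0.2456 pm

After first scattering:
λ₁ = 78.6 + 0.2456 = 78.8456 pm

Second scattering at θ₂ = 151°:
Δλ₂ = λ_C(1 - cos(151°))
Δλ₂ = 2.4263 × 1.8746
Δλ₂ = 4.5484 pm

Final wavelength:
λ₂ = 78.8456 + 4.5484 = 83.3940 pm

Total shift: Δλ_total = 0.2456 + 4.5484 = 4.7940 pm

(Intermediate values are shown rounded; full precision is carried through to the final answer.)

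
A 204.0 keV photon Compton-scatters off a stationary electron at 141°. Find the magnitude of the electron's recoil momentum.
1.6359e-22 kg·m/s

The electron is initially at rest, so by conservation of momentum:
p⃗_e = p⃗₀ − p⃗'  (incident photon momentum minus scattered photon momentum)

Photon momentum magnitudes (p = h/λ = E/c):
λ₀ = hc/E₀ = 6.0777 pm → p₀ = h/λ₀ = 1.0902e-22 kg·m/s
Δλ = λ_C(1 − cos 141°) = 4.3119 pm
λ' = 10.3896 pm → p' = h/λ' = 6.3776e-23 kg·m/s

The scattered photon makes angle θ = 141° with the incident direction, so by the law of cosines:
|p⃗_e|² = p₀² + p'² − 2p₀p'cos θ
|p⃗_e|² = (1.0902e-22)² + (6.3776e-23)² − 2·1.0902e-22·6.3776e-23·cos(141°)
|p⃗_e| = 1.6359e-22 kg·m/s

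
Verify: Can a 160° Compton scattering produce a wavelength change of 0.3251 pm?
No, inconsistent

Calculate the expected shift for θ = 160°:

Δλ_expected = λ_C(1 - cos(160°))
Δλ_expected = 2.4263 × (1 - cos(160°))
Δλ_expected = 2.4263 × 1.9397
Δλ_expected = 4.7063 pm

Given shift: 0.3251 pm
Expected shift: 4.7063 pm
Difference: 4.3812 pm

The values do not match. The given shift corresponds to θ ≈ 30.0°, not 160°.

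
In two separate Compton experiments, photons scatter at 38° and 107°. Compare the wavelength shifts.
107° produces the larger shift by a factor of 6.096

Calculate both shifts using Δλ = λ_C(1 - cos θ):

For θ₁ = 38°:
Δλ₁ = 2.4263 × (1 - cos(38°))
Δλ₁ = 2.4263 × 0.2120
Δλ₁ = 0.5144 pm

For θ₂ = 107°:
Δλ₂ = 2.4263 × (1 - cos(107°))
Δλ₂ = 2.4263 × 1.2924
Δλ₂ = 3.1357 pm

The 107° angle produces the larger shift.
Ratio: 3.1357/0.5144 = 6.096

(Intermediate values are shown rounded; full precision is carried through to the final answer.)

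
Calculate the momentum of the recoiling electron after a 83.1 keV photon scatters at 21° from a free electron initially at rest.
1.6107e-23 kg·m/s

The electron is initially at rest, so by conservation of momentum:
p⃗_e = p⃗₀ − p⃗'  (incident photon momentum minus scattered photon momentum)

Photon momentum magnitudes (p = h/λ = E/c):
λ₀ = hc/E₀ = 14.9199 pm → p₀ = h/λ₀ = 4.4411e-23 kg·m/s
Δλ = λ_C(1 − cos 21°) = 0.1612 pm
λ' = 15.0810 pm → p' = h/λ' = 4.3936e-23 kg·m/s

The scattered photon makes angle θ = 21° with the incident direction, so by the law of cosines:
|p⃗_e|² = p₀² + p'² − 2p₀p'cos θ
|p⃗_e|² = (4.4411e-23)² + (4.3936e-23)² − 2·4.4411e-23·4.3936e-23·cos(21°)
|p⃗_e| = 1.6107e-23 kg·m/s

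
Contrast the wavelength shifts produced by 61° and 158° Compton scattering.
158° produces the larger shift by a factor of 3.741

Calculate both shifts using Δλ = λ_C(1 - cos θ):

For θ₁ = 61°:
Δλ₁ = 2.4263 × (1 - cos(61°))
Δλ₁ = 2.4263 × 0.5152
Δλ₁ = 1.2500 pm

For θ₂ = 158°:
Δλ₂ = 2.4263 × (1 - cos(158°))
Δλ₂ = 2.4263 × 1.9272
Δλ₂ = 4.6759 pm

The 158° angle produces the larger shift.
Ratio: 4.6759/1.2500 = 3.741

(Intermediate values are shown rounded; full precision is carried through to the final answer.)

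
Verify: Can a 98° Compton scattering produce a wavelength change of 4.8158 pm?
No, inconsistent

Calculate the expected shift for θ = 98°:

Δλ_expected = λ_C(1 - cos(98°))
Δλ_expected = 2.4263 × (1 - cos(98°))
Δλ_expected = 2.4263 × 1.1392
Δλ_expected = 2.7640 pm

Given shift: 4.8158 pm
Expected shift: 2.7640 pm
Difference: 2.0518 pm

The values do not match. The given shift corresponds to θ ≈ 170.0°, not 98°.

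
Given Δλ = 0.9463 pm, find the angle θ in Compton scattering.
52.41°

From the Compton formula Δλ = λ_C(1 - cos θ), we can solve for θ:

cos θ = 1 - Δλ/λ_C

Given:
- Δλ = 0.9463 pm
- λ_C = h/(m_e·c) ≈ 2.42631024 pm

cos θ = 1 - 0.9463/2.42631024
cos θ = 1 - 0.390016
cos θ = 0.609984

θ = arccos(0.609984)
θ = 52.41°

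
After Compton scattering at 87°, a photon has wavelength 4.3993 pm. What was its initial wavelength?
2.1000 pm

From λ' = λ + Δλ, we have λ = λ' - Δλ

First calculate the Compton shift:
Δλ = λ_C(1 - cos θ)
Δλ = 2.4263 × (1 - cos(87°))
Δλ = 2.4263 × 0.9477
Δλ = 2.2993 pm

Initial wavelength:
λ = λ' - Δλ
λ = 4.3993 - 2.2993
λ = 2.1000 pm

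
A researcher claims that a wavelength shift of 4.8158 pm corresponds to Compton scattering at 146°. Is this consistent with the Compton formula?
No, inconsistent

Calculate the expected shift for θ = 146°:

Δλ_expected = λ_C(1 - cos(146°))
Δλ_expected = 2.4263 × (1 - cos(146°))
Δλ_expected = 2.4263 × 1.8290
Δλ_expected = 4.4378 pm

Given shift: 4.8158 pm
Expected shift: 4.4378 pm
Difference: 0.3779 pm

The values do not match. The given shift corresponds to θ ≈ 170.0°, not 146°.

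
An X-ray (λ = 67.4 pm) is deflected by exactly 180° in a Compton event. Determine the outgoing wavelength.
72.2526 pm

Using the Compton formula: λ' = λ + λ_C(1 − cos θ)

For θ = 180°, cos θ = -1 (exact) = -1.0000, so:
1 − cos 180° = 1 − (-1) = 2.0000

Δλ = λ_C × 2.0000 = 2.4263 × 2.0000 = 4.8526 pm

λ' = 67.4 + 4.8526 = 72.2526 pm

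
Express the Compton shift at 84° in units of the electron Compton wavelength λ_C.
0.8955 λ_C

The Compton shift formula is:
Δλ = λ_C(1 - cos θ)

Dividing both sides by λ_C:
Δλ/λ_C = 1 - cos θ

For θ = 84°:
Δλ/λ_C = 1 - cos(84°)
Δλ/λ_C = 1 - 0.1045
Δλ/λ_C = 0.8955

This means the shift is 0.8955 × λ_C = 2.1727 pm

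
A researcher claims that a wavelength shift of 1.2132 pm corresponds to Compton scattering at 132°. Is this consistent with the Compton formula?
No, inconsistent

Calculate the expected shift for θ = 132°:

Δλ_expected = λ_C(1 - cos(132°))
Δλ_expected = 2.4263 × (1 - cos(132°))
Δλ_expected = 2.4263 × 1.6691
Δλ_expected = 4.0498 pm

Given shift: 1.2132 pm
Expected shift: 4.0498 pm
Difference: 2.8367 pm

The values do not match. The given shift corresponds to θ ≈ 60.0°, not 132°.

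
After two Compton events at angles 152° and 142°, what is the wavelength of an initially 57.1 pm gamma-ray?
66.0069 pm

Apply Compton shift twice:

First scattering at θ₁ = 152°:
Δλ₁ = λ_C(1 - cos(152°))
Δλ₁ = 2.4263 × 1.8829
Δλ₁ = 4.5686 pm

After first scattering:
λ₁ = 57.1 + 4.5686 = 61.6686 pm

Second scattering at θ₂ = 142°:
Δλ₂ = λ_C(1 - cos(142°))
Δλ₂ = 2.4263 × 1.7880
Δλ₂ = 4.3383 pm

Final wavelength:
λ₂ = 61.6686 + 4.3383 = 66.0069 pm

Total shift: Δλ_total = 4.5686 + 4.3383 = 8.9069 pm

(Intermediate values are shown rounded; full precision is carried through to the final answer.)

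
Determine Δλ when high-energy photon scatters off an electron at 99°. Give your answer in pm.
2.8059 pm

Using the Compton scattering formula:
Δλ = λ_C(1 - cos θ)

where λ_C = h/(m_e·c) ≈ 2.4263 pm is the Compton wavelength of an electron.

For θ = 99°:
cos(99°) = -0.1564
1 - cos(99°) = 1.1564

Δλ = 2.4263 × 1.1564
Δλ = 2.8059 pm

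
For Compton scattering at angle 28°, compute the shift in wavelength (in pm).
0.2840 pm

Using the Compton scattering formula:
Δλ = λ_C(1 - cos θ)

where λ_C = h/(m_e·c) ≈ 2.4263 pm is the Compton wavelength of an electron.

For θ = 28°:
cos(28°) = 0.8829
1 - cos(28°) = 0.1171

Δλ = 2.4263 × 0.1171
Δλ = 0.2840 pm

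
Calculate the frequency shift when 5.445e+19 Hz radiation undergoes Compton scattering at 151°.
2.463e+19 Hz (decrease)

Convert frequency to wavelength (c = 299792458 m/s):
λ₀ = c/f₀ = 299792458/5.445e+19 = 5.5058303e-12 m = 5.5058 pm

Calculate Compton shift:
Δλ = λ_C(1 - cos(151°)) = 4.5484 pm

Final wavelength:
λ' = λ₀ + Δλ = 5.5058 + 4.5484 = 10.0542 pm

Final frequency:
f' = c/λ' = 299792458/1.0054239e-11 = 2.9817518e+19 Hz

Frequency shift (decrease):
Δf = f₀ - f' = 5.445e+19 - 2.9817518e+19 = 2.463e+19 Hz

(Intermediate values are shown rounded; full precision is carried through to the final answer.)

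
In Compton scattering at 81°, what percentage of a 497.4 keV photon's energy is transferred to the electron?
0.4509 (or 45.09%)

Calculate initial and final photon energies:

Initial: E₀ = 497.4 keV → λ₀ = 2.4926 pm
Compton shift: Δλ = 2.0468 pm
Final wavelength: λ' = 4.5394 pm
Final energy: E' = 273.1292 keV

Fractional energy loss:
(E₀ - E')/E₀ = (497.4000 - 273.1292)/497.4000
= 224.2708/497.4000
= 0.4509
= 45.09%

(Intermediate values are shown rounded; full precision is carried through to the final answer.)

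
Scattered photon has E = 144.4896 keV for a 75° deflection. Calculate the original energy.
182.8000 keV

Convert final energy to wavelength (hc ≈ 1239.842 keV·pm):
λ' = hc/E' = 1239.842 / 144.4896 = 8.5808 pm

Calculate the Compton shift:
Δλ = λ_C(1 - cos(75°))
Δλ = 2.4263 × (1 - cos(75°))
Δλ = 1.7983 pm

Initial wavelength:
λ = λ' - Δλ = 8.5808 - 1.7983 = 6.7825 pm

Initial energy:
E = hc/λ = 1239.842 / 6.7825 = 182.8000 keV

(Intermediate values are shown rounded; full precision is carried through to the final answer.)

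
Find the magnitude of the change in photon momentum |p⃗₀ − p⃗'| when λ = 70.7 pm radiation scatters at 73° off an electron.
1.1019e-23 kg·m/s

Photon momentum magnitude is p = h/λ.

Initial momentum:
p₀ = h/λ = 6.6261e-34/7.0700e-11 = 9.3721e-24 kg·m/s

After scattering:
λ' = λ + Δλ = 70.7 + 1.7169 = 72.4169 pm
p' = h/λ' = 6.6261e-34/7.2417e-11 = 9.1499e-24 kg·m/s

Momentum is a vector; the scattered photon's direction makes angle θ = 73° with the incident direction. The magnitude of the vector change Δp⃗ = p⃗₀ − p⃗' is found from the law of cosines:
|Δp⃗|² = p₀² + p'² − 2p₀p'cos θ
|Δp⃗|² = (9.3721e-24)² + (9.1499e-24)² − 2·9.3721e-24·9.1499e-24·cos(73°)
|Δp⃗| = 1.1019e-23 kg·m/s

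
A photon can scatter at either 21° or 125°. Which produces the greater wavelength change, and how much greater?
125° produces the larger shift by a factor of 23.691

Calculate both shifts using Δλ = λ_C(1 - cos θ):

For θ₁ = 21°:
Δλ₁ = 2.4263 × (1 - cos(21°))
Δλ₁ = 2.4263 × 0.0664
Δλ₁ = 0.1612 pm

For θ₂ = 125°:
Δλ₂ = 2.4263 × (1 - cos(125°))
Δλ₂ = 2.4263 × 1.5736
Δλ₂ = 3.8180 pm

The 125° angle produces the larger shift.
Ratio: 3.8180/0.1612 = 23.691

(Intermediate values are shown rounded; full precision is carried through to the final answer.)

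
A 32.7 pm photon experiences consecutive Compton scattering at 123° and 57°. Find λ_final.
37.5526 pm

Apply Compton shift twice:

First scattering at θ₁ = 123°:
Δλ₁ = λ_C(1 - cos(123°))
Δλ₁ = 2.4263 × 1.5446
Δλ₁ = 3.7478 pm

After first scattering:
λ₁ = 32.7 + 3.7478 = 36.4478 pm

Second scattering at θ₂ = 57°:
Δλ₂ = λ_C(1 - cos(57°))
Δλ₂ = 2.4263 × 0.4554
Δλ₂ = 1.1048 pm

Final wavelength:
λ₂ = 36.4478 + 1.1048 = 37.5526 pm

Total shift: Δλ_total = 3.7478 + 1.1048 = 4.8526 pm

(Intermediate values are shown rounded; full precision is carried through to the final answer.)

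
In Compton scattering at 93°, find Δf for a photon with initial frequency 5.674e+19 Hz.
1.849e+19 Hz (decrease)

Convert frequency to wavelength (c = 299792458 m/s):
λ₀ = c/f₀ = 299792458/5.674e+19 = 5.2836175e-12 m = 5.2836 pm

Calculate Compton shift:
Δλ = λ_C(1 - cos(93°)) = 2.5533 pm

Final wavelength:
λ' = λ₀ + Δλ = 5.2836 + 2.5533 = 7.8369 pm

Final frequency:
f' = c/λ' = 299792458/7.8369110e-12 = 3.8253906e+19 Hz

Frequency shift (decrease):
Δf = f₀ - f' = 5.674e+19 - 3.8253906e+19 = 1.849e+19 Hz

(Intermediate values are shown rounded; full precision is carried through to the final answer.)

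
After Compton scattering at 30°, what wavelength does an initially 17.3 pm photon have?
17.6251 pm

Using the Compton formula: λ' = λ + λ_C(1 − cos θ)

For θ = 30°, cos θ = √3/2 (exact) ≈ 0.8660, so:
1 − cos 30° = 1 − (√3/2) ≈ 0.1340

Δλ = λ_C × 0.1340 = 2.4263 × 0.1340 = 0.3251 pm

λ' = 17.3 + 0.3251 = 17.6251 pm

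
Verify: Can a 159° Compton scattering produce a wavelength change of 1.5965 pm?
No, inconsistent

Calculate the expected shift for θ = 159°:

Δλ_expected = λ_C(1 - cos(159°))
Δλ_expected = 2.4263 × (1 - cos(159°))
Δλ_expected = 2.4263 × 1.9336
Δλ_expected = 4.6915 pm

Given shift: 1.5965 pm
Expected shift: 4.6915 pm
Difference: 3.0950 pm

The values do not match. The given shift corresponds to θ ≈ 70.0°, not 159°.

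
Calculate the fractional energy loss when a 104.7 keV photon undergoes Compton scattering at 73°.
0.1266 (or 12.66%)

Calculate initial and final photon energies:

Initial: E₀ = 104.7 keV → λ₀ = 11.8419 pm
Compton shift: Δλ = 1.7169 pm
Final wavelength: λ' = 13.5588 pm
Final energy: E' = 91.4420 keV

Fractional energy loss:
(E₀ - E')/E₀ = (104.7000 - 91.4420)/104.7000
= 13.2580/104.7000
= 0.1266
= 12.66%

(Intermediate values are shown rounded; full precision is carried through to the final answer.)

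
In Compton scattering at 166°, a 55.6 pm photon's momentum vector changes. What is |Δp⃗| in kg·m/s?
2.2721e-23 kg·m/s

Photon momentum magnitude is p = h/λ.

Initial momentum:
p₀ = h/λ = 6.6261e-34/5.5600e-11 = 1.1917e-23 kg·m/s

After scattering:
λ' = λ + Δλ = 55.6 + 4.7805 = 60.3805 pm
p' = h/λ' = 6.6261e-34/6.0381e-11 = 1.0974e-23 kg·m/s

Momentum is a vector; the scattered photon's direction makes angle θ = 166° with the incident direction. The magnitude of the vector change Δp⃗ = p⃗₀ − p⃗' is found from the law of cosines:
|Δp⃗|² = p₀² + p'² − 2p₀p'cos θ
|Δp⃗|² = (1.1917e-23)² + (1.0974e-23)² − 2·1.1917e-23·1.0974e-23·cos(166°)
|Δp⃗| = 2.2721e-23 kg·m/s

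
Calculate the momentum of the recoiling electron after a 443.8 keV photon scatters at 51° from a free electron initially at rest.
1.8677e-22 kg·m/s

The electron is initially at rest, so by conservation of momentum:
p⃗_e = p⃗₀ − p⃗'  (incident photon momentum minus scattered photon momentum)

Photon momentum magnitudes (p = h/λ = E/c):
λ₀ = hc/E₀ = 2.7937 pm → p₀ = h/λ₀ = 2.3718e-22 kg·m/s
Δλ = λ_C(1 − cos 51°) = 0.8994 pm
λ' = 3.6931 pm → p' = h/λ' = 1.7942e-22 kg·m/s

The scattered photon makes angle θ = 51° with the incident direction, so by the law of cosines:
|p⃗_e|² = p₀² + p'² − 2p₀p'cos θ
|p⃗_e|² = (2.3718e-22)² + (1.7942e-22)² − 2·2.3718e-22·1.7942e-22·cos(51°)
|p⃗_e| = 1.8677e-22 kg·m/s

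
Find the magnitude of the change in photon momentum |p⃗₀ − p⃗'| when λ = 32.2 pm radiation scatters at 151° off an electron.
3.7384e-23 kg·m/s

Photon momentum magnitude is p = h/λ.

Initial momentum:
p₀ = h/λ = 6.6261e-34/3.2200e-11 = 2.0578e-23 kg·m/s

After scattering:
λ' = λ + Δλ = 32.2 + 4.5484 = 36.7484 pm
p' = h/λ' = 6.6261e-34/3.6748e-11 = 1.8031e-23 kg·m/s

Momentum is a vector; the scattered photon's direction makes angle θ = 151° with the incident direction. The magnitude of the vector change Δp⃗ = p⃗₀ − p⃗' is found from the law of cosines:
|Δp⃗|² = p₀² + p'² − 2p₀p'cos θ
|Δp⃗|² = (2.0578e-23)² + (1.8031e-23)² − 2·2.0578e-23·1.8031e-23·cos(151°)
|Δp⃗| = 3.7384e-23 kg·m/s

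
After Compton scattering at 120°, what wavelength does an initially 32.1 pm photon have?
35.7395 pm

Using the Compton formula: λ' = λ + λ_C(1 − cos θ)

For θ = 120°, cos θ = -1/2 (exact) = -0.5000, so:
1 − cos 120° = 1 − (-1/2) = 1.5000

Δλ = λ_C × 1.5000 = 2.4263 × 1.5000 = 3.6395 pm

λ' = 32.1 + 3.6395 = 35.7395 pm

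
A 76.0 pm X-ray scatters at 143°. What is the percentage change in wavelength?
5.7422%

Calculate the Compton shift:
Δλ = λ_C(1 - cos(143°))
Δλ = 2.4263 × (1 - cos(143°))
Δλ = 2.4263 × 1.7986
Δλ = 4.3640 pm

Percentage change:
(Δλ/λ₀) × 100 = (4.3640/76.0) × 100
= 5.7422%

(Intermediate values are shown rounded; full precision is carried through to the final answer.)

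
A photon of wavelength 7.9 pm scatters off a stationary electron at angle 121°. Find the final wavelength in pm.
11.5760 pm

Using the Compton scattering formula:
λ' = λ + Δλ = λ + λ_C(1 - cos θ)

Given:
- Initial wavelength λ = 7.9 pm
- Scattering angle θ = 121°
- Compton wavelength λ_C ≈ 2.4263 pm

Calculate the shift:
Δλ = 2.4263 × (1 - cos(121°))
Δλ = 2.4263 × 1.5150
Δλ = 3.6760 pm

Final wavelength:
λ' = 7.9 + 3.6760 = 11.5760 pm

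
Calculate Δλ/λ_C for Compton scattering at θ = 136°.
1.7193 λ_C

The Compton shift formula is:
Δλ = λ_C(1 - cos θ)

Dividing both sides by λ_C:
Δλ/λ_C = 1 - cos θ

For θ = 136°:
Δλ/λ_C = 1 - cos(136°)
Δλ/λ_C = 1 - -0.7193
Δλ/λ_C = 1.7193

This means the shift is 1.7193 × λ_C = 4.1717 pm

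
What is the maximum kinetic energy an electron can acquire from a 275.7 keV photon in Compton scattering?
143.0922 keV

Maximum energy transfer occurs at θ = 180° (backscattering).

Initial photon: E₀ = 275.7 keV → λ₀ = 4.4971 pm

Maximum Compton shift (at 180°):
Δλ_max = 2λ_C = 2 × 2.4263 = 4.8526 pm

Final wavelength:
λ' = 4.4971 + 4.8526 = 9.3497 pm

Minimum photon energy (maximum energy to electron):
E'_min = hc/λ' = 132.6078 keV

Maximum electron kinetic energy:
K_max = E₀ - E'_min = 275.7000 - 132.6078 = 143.0922 keV

(Intermediate values are shown rounded; full precision is carried through to the final answer.)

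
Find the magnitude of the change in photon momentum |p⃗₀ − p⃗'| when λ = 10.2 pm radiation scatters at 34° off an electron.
3.7323e-23 kg·m/s

Photon momentum magnitude is p = h/λ.

Initial momentum:
p₀ = h/λ = 6.6261e-34/1.0200e-11 = 6.4961e-23 kg·m/s

After scattering:
λ' = λ + Δλ = 10.2 + 0.4148 = 10.6148 pm
p' = h/λ' = 6.6261e-34/1.0615e-11 = 6.2423e-23 kg·m/s

Momentum is a vector; the scattered photon's direction makes angle θ = 34° with the incident direction. The magnitude of the vector change Δp⃗ = p⃗₀ − p⃗' is found from the law of cosines:
|Δp⃗|² = p₀² + p'² − 2p₀p'cos θ
|Δp⃗|² = (6.4961e-23)² + (6.2423e-23)² − 2·6.4961e-23·6.2423e-23·cos(34°)
|Δp⃗| = 3.7323e-23 kg·m/s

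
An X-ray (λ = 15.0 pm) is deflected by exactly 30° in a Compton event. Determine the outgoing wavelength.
15.3251 pm

Using the Compton formula: λ' = λ + λ_C(1 − cos θ)

For θ = 30°, cos θ = √3/2 (exact) ≈ 0.8660, so:
1 − cos 30° = 1 − (√3/2) ≈ 0.1340

Δλ = λ_C × 0.1340 = 2.4263 × 0.1340 = 0.3251 pm

λ' = 15.0 + 0.3251 = 15.3251 pm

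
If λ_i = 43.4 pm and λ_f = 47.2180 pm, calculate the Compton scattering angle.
125.00°

First find the wavelength shift:
Δλ = λ' - λ = 47.2180 - 43.4 = 3.8180 pm

Using Δλ = λ_C(1 - cos θ), with λ_C = h/(m_e·c) ≈ 2.42631024 pm:
cos θ = 1 - Δλ/λ_C
cos θ = 1 - 3.8180/2.42631024
cos θ = -0.573583

θ = arccos(-0.573583)
θ = 125.00°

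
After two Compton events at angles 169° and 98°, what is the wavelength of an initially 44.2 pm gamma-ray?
51.7720 pm

Apply Compton shift twice:

First scattering at θ₁ = 169°:
Δλ₁ = λ_C(1 - cos(169°))
Δλ₁ = 2.4263 × 1.9816
Δλ₁ = 4.8080 pm

After first scattering:
λ₁ = 44.2 + 4.8080 = 49.0080 pm

Second scattering at θ₂ = 98°:
Δλ₂ = λ_C(1 - cos(98°))
Δλ₂ = 2.4263 × 1.1392
Δλ₂ = 2.7640 pm

Final wavelength:
λ₂ = 49.0080 + 2.7640 = 51.7720 pm

Total shift: Δλ_total = 4.8080 + 2.7640 = 7.5720 pm

(Intermediate values are shown rounded; full precision is carried through to the final answer.)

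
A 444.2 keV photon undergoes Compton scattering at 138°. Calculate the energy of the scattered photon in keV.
176.6008 keV

First convert energy to wavelength:
λ = hc/E, with hc ≈ 1239.842 keV·pm (i.e. 1239.842 eV·nm)

For E = 444.2 keV = 444200 eV:
λ = 1239.842 keV·pm / 444.2 keV
λ = 2.7912 pm

Calculate the Compton shift:
Δλ = λ_C(1 - cos(138°)) = 2.4263 × 1.7431
Δλ = 4.2294 pm

Final wavelength:
λ' = 2.7912 + 4.2294 = 7.0206 pm

Final energy:
E' = hc/λ' = 1239.842 / 7.0206 = 176.6008 keV

(Intermediate values are shown rounded; full precision is carried through to the final answer.)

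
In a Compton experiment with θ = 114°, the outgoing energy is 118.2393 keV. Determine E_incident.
175.2999 keV

Convert final energy to wavelength (hc ≈ 1239.842 keV·pm):
λ' = hc/E' = 1239.842 / 118.2393 = 10.4859 pm

Calculate the Compton shift:
Δλ = λ_C(1 - cos(114°))
Δλ = 2.4263 × (1 - cos(114°))
Δλ = 3.4132 pm

Initial wavelength:
λ = λ' - Δλ = 10.4859 - 3.4132 = 7.0727 pm

Initial energy:
E = hc/λ = 1239.842 / 7.0727 = 175.2999 keV

(Intermediate values are shown rounded; full precision is carried through to the final answer.)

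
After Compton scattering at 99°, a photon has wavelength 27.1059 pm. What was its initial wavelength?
24.3000 pm

From λ' = λ + Δλ, we have λ = λ' - Δλ

First calculate the Compton shift:
Δλ = λ_C(1 - cos θ)
Δλ = 2.4263 × (1 - cos(99°))
Δλ = 2.4263 × 1.1564
Δλ = 2.8059 pm

Initial wavelength:
λ = λ' - Δλ
λ = 27.1059 - 2.8059
λ = 24.3000 pm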